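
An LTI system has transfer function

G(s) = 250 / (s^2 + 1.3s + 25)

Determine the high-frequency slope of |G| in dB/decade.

Each pole contributes −20 dB/decade at high frequency; each zero contributes +20 dB/decade.
Net: 0 zero(s) − 2 pole(s) → -40 dB/decade.

-40 dB/decade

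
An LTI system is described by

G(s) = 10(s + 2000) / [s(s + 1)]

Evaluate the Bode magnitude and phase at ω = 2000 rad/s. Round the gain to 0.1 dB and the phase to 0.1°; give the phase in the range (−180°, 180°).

At s = jω = j2000:
zero (s+2000): 2000 + j2000 → |·| = √(2000²+2000²) = √8000000 ≈ 2828.4, ∠ = arctan(2000/2000) ≈ 45.00°
pole (s+1): 1 + j2000 → |·| = √(1²+2000²) = √4000001 ≈ 2000, ∠ = arctan(2000/1) ≈ 89.97°
pole at origin: |s| = 2000, ∠ = 90.00° (in denominator)
|G| = 10 · 2828.4 / 4e+06 ≈ 0.007071
Gain = 20 log₁₀(0.007071) ≈ -43.01 dB
∠G = 45.00° − 179.97° = -134.97°

-43.0 dB, -135.0°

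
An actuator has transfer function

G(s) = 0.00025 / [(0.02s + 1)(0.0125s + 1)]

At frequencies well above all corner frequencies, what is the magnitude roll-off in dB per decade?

Each pole contributes −20 dB/decade at high frequency; each zero contributes +20 dB/decade.
Net: 0 zero(s) − 2 pole(s) → -40 dB/decade.

-40 dB/decade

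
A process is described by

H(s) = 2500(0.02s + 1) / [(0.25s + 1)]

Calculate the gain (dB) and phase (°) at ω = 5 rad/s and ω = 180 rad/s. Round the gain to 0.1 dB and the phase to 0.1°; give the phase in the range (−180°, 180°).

At ω = 5 rad/s:
zero (1 + j5·0.02) = 1 + j0.1 → |·| ≈ 1.005, ∠ ≈ 5.71°
pole (1 + j5·0.25) = 1 + j1.25 → |·| ≈ 1.6008, ∠ ≈ 51.34°
|H| = 2500 · 1.005 / (1.6008) ≈ 1569.5
Gain = 20 log₁₀(1569.5) ≈ 63.92 dB
∠H = (5.71°) − (51.34°) = -45.63°

At ω = 180 rad/s:
zero (1 + j180·0.02) = 1 + j3.6 → |·| ≈ 3.7363, ∠ ≈ 74.48°
pole (1 + j180·0.25) = 1 + j45 → |·| ≈ 45.011, ∠ ≈ 88.73°
|H| = 2500 · 3.7363 / (45.011) ≈ 207.52
Gain = 20 log₁₀(207.52) ≈ 46.34 dB
∠H = (74.48°) − (88.73°) = -14.25°

ω = 5: 63.9 dB, -45.6°; ω = 180: 46.3 dB, -14.3°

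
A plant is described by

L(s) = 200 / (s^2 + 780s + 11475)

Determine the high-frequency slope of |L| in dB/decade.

Each pole contributes −20 dB/decade at high frequency; each zero contributes +20 dB/decade.
Net: 0 zero(s) − 2 pole(s) → -40 dB/decade.

-40 dB/decade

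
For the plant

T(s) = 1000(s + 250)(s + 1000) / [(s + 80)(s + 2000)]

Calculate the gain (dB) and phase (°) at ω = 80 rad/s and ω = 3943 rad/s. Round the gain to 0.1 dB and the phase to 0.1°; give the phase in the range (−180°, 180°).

At s = jω = j80:
zero (s+250): 250 + j80 → |·| = √(250²+80²) = √68900 ≈ 262.49, ∠ = arctan(80/250) ≈ 17.74°
zero (s+1000): 1000 + j80 → |·| = √(1000²+80²) = √1006400 ≈ 1003.2, ∠ = arctan(80/1000) ≈ 4.57°
pole (s+80): 80 + j80 → |·| = √(80²+80²) = √12800 ≈ 113.14, ∠ = arctan(80/80) ≈ 45.00°
pole (s+2000): 2000 + j80 → |·| = √(2000²+80²) = √4006400 ≈ 2001.6, ∠ = arctan(80/2000) ≈ 2.29°
|T| = 1000 · 2.6333e+05 / 2.2646e+05 ≈ 1162.8
Gain = 20 log₁₀(1162.8) ≈ 61.31 dB
∠T = 22.31° − 47.29° = -24.98°

At s = jω = j3943:
zero (s+250): 250 + j3943 → |·| = √(250²+3943²) = √15609749 ≈ 3950.9, ∠ = arctan(3943/250) ≈ 86.37°
zero (s+1000): 1000 + j3943 → |·| = √(1000²+3943²) = √16547249 ≈ 4067.8, ∠ = arctan(3943/1000) ≈ 75.77°
pole (s+80): 80 + j3943 → |·| = √(80²+3943²) = √15553649 ≈ 3943.8, ∠ = arctan(3943/80) ≈ 88.84°
pole (s+2000): 2000 + j3943 → |·| = √(2000²+3943²) = √19547249 ≈ 4421.2, ∠ = arctan(3943/2000) ≈ 63.10°
|T| = 1000 · 1.6071e+07 / 1.7436e+07 ≈ 921.71
Gain = 20 log₁₀(921.71) ≈ 59.29 dB
∠T = 162.14° − 151.94° = 10.20°

ω = 80: 61.3 dB, -25.0°; ω = 3943: 59.3 dB, 10.2°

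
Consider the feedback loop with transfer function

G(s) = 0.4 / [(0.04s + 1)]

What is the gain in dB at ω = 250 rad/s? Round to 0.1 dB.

At ω = 250 rad/s:
pole (1 + j250·0.04) = 1 + j10 → |·| ≈ 10.05, ∠ ≈ 84.29°
|G| = 0.4 · 1 / (10.05) ≈ 0.039801
Gain = 20 log₁₀(0.039801) ≈ -28.00 dB

-28.0 dB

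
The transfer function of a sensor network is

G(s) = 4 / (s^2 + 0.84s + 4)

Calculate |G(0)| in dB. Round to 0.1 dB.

0.0 dB

G(0) = 4 / 4 = 1
20 log₁₀(1) ≈ 0.00 dB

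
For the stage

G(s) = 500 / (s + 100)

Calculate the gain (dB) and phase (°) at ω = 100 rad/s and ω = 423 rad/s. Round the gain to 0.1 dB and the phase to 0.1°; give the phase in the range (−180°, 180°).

ω = 100: 11.0 dB, -45.0°; ω = 423: 1.2 dB, -76.7°

At s = jω = j100:
pole (s+100): 100 + j100 → |·| = √(100²+100²) = √20000 ≈ 141.42, ∠ = arctan(100/100) ≈ 45.00°
|G| = 500 / 141.42 ≈ 3.5356
Gain = 20 log₁₀(3.5356) ≈ 10.97 dB
∠G = 0.00° − 45.00° = -45.00°

At s = jω = j423:
pole (s+100): 100 + j423 → |·| = √(100²+423²) = √188929 ≈ 434.66, ∠ = arctan(423/100) ≈ 76.70°
|G| = 500 / 434.66 ≈ 1.1503
Gain = 20 log₁₀(1.1503) ≈ 1.22 dB
∠G = 0.00° − 76.70° = -76.70°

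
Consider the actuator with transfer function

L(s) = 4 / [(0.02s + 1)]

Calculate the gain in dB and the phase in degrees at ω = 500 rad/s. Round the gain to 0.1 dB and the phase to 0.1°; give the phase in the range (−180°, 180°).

-8.0 dB, -84.3°

At ω = 500 rad/s:
pole (1 + j500·0.02) = 1 + j10 → |·| ≈ 10.05, ∠ ≈ 84.29°
|L| = 4 · 1 / (10.05) ≈ 0.39801
Gain = 20 log₁₀(0.39801) ≈ -8.00 dB
∠L = (0°) − (84.29°) = -84.29°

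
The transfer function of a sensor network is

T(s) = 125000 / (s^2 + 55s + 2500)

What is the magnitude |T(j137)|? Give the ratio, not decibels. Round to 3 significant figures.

At s = jω = j137:
quadratic: (j137)² + 55·j137 + 2500 = -16269 + j7535 → |·| ≈ 17929, ∠ ≈ 155.15°
|T| = 125000 / 17929 ≈ 6.9719

6.97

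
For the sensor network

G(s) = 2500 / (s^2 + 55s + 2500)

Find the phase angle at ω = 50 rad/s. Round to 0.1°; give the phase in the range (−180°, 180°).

At s = jω = j50:
quadratic: (j50)² + 55·j50 + 2500 = 0 + j2750 → |·| ≈ 2750, ∠ ≈ 90.00°
∠G = 0.00° − 90.00° = -90.00°

-90.0°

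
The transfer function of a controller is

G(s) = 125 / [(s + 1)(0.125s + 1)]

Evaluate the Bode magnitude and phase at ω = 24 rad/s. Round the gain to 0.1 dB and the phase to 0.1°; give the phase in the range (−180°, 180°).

At ω = 24 rad/s:
pole (1 + j24·1) = 1 + j24 → |·| ≈ 24.021, ∠ ≈ 87.61°
pole (1 + j24·0.125) = 1 + j3 → |·| ≈ 3.1623, ∠ ≈ 71.57°
|G| = 125 · 1 / (24.021 · 3.1623) ≈ 1.6456
Gain = 20 log₁₀(1.6456) ≈ 4.33 dB
∠G = (0°) − (87.61° + 71.57°) = -159.18°

4.3 dB, -159.2°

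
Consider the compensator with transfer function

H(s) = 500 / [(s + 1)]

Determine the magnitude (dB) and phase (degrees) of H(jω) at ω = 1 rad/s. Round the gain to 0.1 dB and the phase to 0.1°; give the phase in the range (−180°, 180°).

At ω = 1 rad/s:
pole (1 + j1·1) = 1 + j1 → |·| ≈ 1.4142, ∠ ≈ 45.00°
|H| = 500 · 1 / (1.4142) ≈ 353.56
Gain = 20 log₁₀(353.56) ≈ 50.97 dB
∠H = (0°) − (45.00°) = -45.00°

51.0 dB, -45.0°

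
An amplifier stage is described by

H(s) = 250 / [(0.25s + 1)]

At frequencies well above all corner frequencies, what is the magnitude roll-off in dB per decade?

Each pole contributes −20 dB/decade at high frequency; each zero contributes +20 dB/decade.
Net: 0 zero(s) − 1 pole(s) → -20 dB/decade.

-20 dB/decade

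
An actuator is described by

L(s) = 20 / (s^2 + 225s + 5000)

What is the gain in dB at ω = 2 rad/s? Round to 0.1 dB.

-48.0 dB

Substitute s = j2:
Numerator: 20 = 20 + j0
Denominator: (j2)^2 + 225(j2) + 5000 = 4996 + j450
|N| = √(20² + 0²) ≈ 20, ∠N ≈ 0.00°
|D| = √(4996² + 450²) ≈ 5016.2, ∠D ≈ 5.15°
|L| = 20 / 5016.2 ≈ 0.0039871
Gain = 20 log₁₀(0.0039871) ≈ -47.99 dB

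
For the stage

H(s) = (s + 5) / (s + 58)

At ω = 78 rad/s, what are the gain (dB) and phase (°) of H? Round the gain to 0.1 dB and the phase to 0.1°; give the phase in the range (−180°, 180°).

-1.9 dB, 33.0°

At s = jω = j78:
zero (s+5): 5 + j78 → |·| = √(5²+78²) = √6109 ≈ 78.16, ∠ = arctan(78/5) ≈ 86.33°
pole (s+58): 58 + j78 → |·| = √(58²+78²) = √9448 ≈ 97.201, ∠ = arctan(78/58) ≈ 53.37°
|H| = 1 · 78.16 / 97.201 ≈ 0.80411
Gain = 20 log₁₀(0.80411) ≈ -1.89 dB
∠H = 86.33° − 53.37° = 32.96°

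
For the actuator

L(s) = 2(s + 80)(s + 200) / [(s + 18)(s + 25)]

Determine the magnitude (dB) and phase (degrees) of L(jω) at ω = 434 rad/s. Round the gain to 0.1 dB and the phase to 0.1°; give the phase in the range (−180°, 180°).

7.0 dB, -29.5°

At s = jω = j434:
zero (s+80): 80 + j434 → |·| = √(80²+434²) = √194756 ≈ 441.31, ∠ = arctan(434/80) ≈ 79.56°
zero (s+200): 200 + j434 → |·| = √(200²+434²) = √228356 ≈ 477.87, ∠ = arctan(434/200) ≈ 65.26°
pole (s+18): 18 + j434 → |·| = √(18²+434²) = √188680 ≈ 434.37, ∠ = arctan(434/18) ≈ 87.63°
pole (s+25): 25 + j434 → |·| = √(25²+434²) = √188981 ≈ 434.72, ∠ = arctan(434/25) ≈ 86.70°
|L| = 2 · 2.1089e+05 / 1.8883e+05 ≈ 2.2336
Gain = 20 log₁₀(2.2336) ≈ 6.98 dB
∠L = 144.82° − 174.33° = -29.51°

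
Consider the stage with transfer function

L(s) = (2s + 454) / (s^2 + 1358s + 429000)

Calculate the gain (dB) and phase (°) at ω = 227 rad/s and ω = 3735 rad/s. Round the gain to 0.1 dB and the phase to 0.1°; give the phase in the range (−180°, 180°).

Substitute s = j227:
Numerator: 2(j227) + 454 = 454 + j454
Denominator: (j227)^2 + 1358(j227) + 429000 = 377471 + j308266
|N| = √(454² + 454²) ≈ 642.05, ∠N ≈ 45.00°
|D| = √(377471² + 308266²) ≈ 4.8735e+05, ∠D ≈ 39.24°
|L| = 642.05 / 4.8735e+05 ≈ 0.0013174
Gain = 20 log₁₀(0.0013174) ≈ -57.61 dB
∠L = 45.00° − 39.24° = 5.76°

Substitute s = j3735:
Numerator: 2(j3735) + 454 = 454 + j7470
Denominator: (j3735)^2 + 1358(j3735) + 429000 = -13521225 + j5072130
|N| = √(454² + 7470²) ≈ 7483.8, ∠N ≈ 86.52°
|D| = √(13521225² + 5072130²) ≈ 1.4441e+07, ∠D ≈ 159.44°
|L| = 7483.8 / 1.4441e+07 ≈ 0.00051823
Gain = 20 log₁₀(0.00051823) ≈ -65.71 dB
∠L = 86.52° − 159.44° = -72.92°

ω = 227: -57.6 dB, 5.8°; ω = 3735: -65.7 dB, -72.9°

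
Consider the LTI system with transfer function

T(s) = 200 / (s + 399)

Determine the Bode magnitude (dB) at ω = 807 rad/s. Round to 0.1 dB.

At s = jω = j807:
pole (s+399): 399 + j807 → |·| = √(399²+807²) = √810450 ≈ 900.25, ∠ = arctan(807/399) ≈ 63.69°
|T| = 200 / 900.25 ≈ 0.22216
Gain = 20 log₁₀(0.22216) ≈ -13.07 dB

-13.1 dB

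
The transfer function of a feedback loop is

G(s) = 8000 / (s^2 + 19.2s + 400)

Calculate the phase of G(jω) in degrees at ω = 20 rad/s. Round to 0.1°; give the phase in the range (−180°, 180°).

-90.0°

At s = jω = j20:
quadratic: (j20)² + 19.2·j20 + 400 = 0 + j384 → |·| ≈ 384, ∠ ≈ 90.00°
∠G = 0.00° − 90.00° = -90.00°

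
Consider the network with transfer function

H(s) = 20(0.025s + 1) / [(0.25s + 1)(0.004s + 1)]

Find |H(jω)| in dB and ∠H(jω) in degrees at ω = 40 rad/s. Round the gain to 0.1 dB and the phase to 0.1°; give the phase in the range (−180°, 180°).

8.9 dB, -48.4°

At ω = 40 rad/s:
zero (1 + j40·0.025) = 1 + j1 → |·| ≈ 1.4142, ∠ ≈ 45.00°
pole (1 + j40·0.25) = 1 + j10 → |·| ≈ 10.05, ∠ ≈ 84.29°
pole (1 + j40·0.004) = 1 + j0.16 → |·| ≈ 1.0127, ∠ ≈ 9.09°
|H| = 20 · 1.4142 / (10.05 · 1.0127) ≈ 2.779
Gain = 20 log₁₀(2.779) ≈ 8.88 dB
∠H = (45.00°) − (84.29° + 9.09°) = -48.38°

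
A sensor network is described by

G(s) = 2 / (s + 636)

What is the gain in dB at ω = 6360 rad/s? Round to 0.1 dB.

-70.1 dB

At s = jω = j6360:
pole (s+636): 636 + j6360 → |·| = √(636²+6360²) = √40854096 ≈ 6391.7, ∠ = arctan(6360/636) ≈ 84.29°
|G| = 2 / 6391.7 ≈ 0.00031291
Gain = 20 log₁₀(0.00031291) ≈ -70.09 dB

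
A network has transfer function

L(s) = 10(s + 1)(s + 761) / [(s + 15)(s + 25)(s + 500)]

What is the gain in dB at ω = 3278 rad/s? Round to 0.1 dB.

-50.2 dB

At s = jω = j3278:
zero (s+1): 1 + j3278 → |·| = √(1²+3278²) = √10745285 ≈ 3278, ∠ = arctan(3278/1) ≈ 89.98°
zero (s+761): 761 + j3278 → |·| = √(761²+3278²) = √11324405 ≈ 3365.2, ∠ = arctan(3278/761) ≈ 76.93°
pole (s+15): 15 + j3278 → |·| = √(15²+3278²) = √10745509 ≈ 3278, ∠ = arctan(3278/15) ≈ 89.74°
pole (s+25): 25 + j3278 → |·| = √(25²+3278²) = √10745909 ≈ 3278.1, ∠ = arctan(3278/25) ≈ 89.56°
pole (s+500): 500 + j3278 → |·| = √(500²+3278²) = √10995284 ≈ 3315.9, ∠ = arctan(3278/500) ≈ 81.33°
|L| = 10 · 1.1031e+07 / 3.5631e+10 ≈ 0.0030959
Gain = 20 log₁₀(0.0030959) ≈ -50.18 dB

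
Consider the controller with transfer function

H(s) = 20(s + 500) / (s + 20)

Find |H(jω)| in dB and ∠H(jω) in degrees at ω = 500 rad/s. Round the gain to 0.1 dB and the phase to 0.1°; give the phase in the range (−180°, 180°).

29.0 dB, -42.7°

At s = jω = j500:
zero (s+500): 500 + j500 → |·| = √(500²+500²) = √500000 ≈ 707.11, ∠ = arctan(500/500) ≈ 45.00°
pole (s+20): 20 + j500 → |·| = √(20²+500²) = √250400 ≈ 500.4, ∠ = arctan(500/20) ≈ 87.71°
|H| = 20 · 707.11 / 500.4 ≈ 28.262
Gain = 20 log₁₀(28.262) ≈ 29.02 dB
∠H = 45.00° − 87.71° = -42.71°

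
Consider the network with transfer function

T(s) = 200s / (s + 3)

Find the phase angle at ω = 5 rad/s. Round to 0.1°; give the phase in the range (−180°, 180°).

At s = jω = j5:
zero at origin: s = j5 → |·| = 5, ∠ = 90.00°
pole (s+3): 3 + j5 → |·| = √(3²+5²) = √34 ≈ 5.831, ∠ = arctan(5/3) ≈ 59.04°
∠T = 90.00° − 59.04° = 30.96°

31.0°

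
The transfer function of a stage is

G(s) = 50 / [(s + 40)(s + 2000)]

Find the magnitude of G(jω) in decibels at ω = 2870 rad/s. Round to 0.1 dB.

-106.1 dB

At s = jω = j2870:
pole (s+40): 40 + j2870 → |·| = √(40²+2870²) = √8238500 ≈ 2870.3, ∠ = arctan(2870/40) ≈ 89.20°
pole (s+2000): 2000 + j2870 → |·| = √(2000²+2870²) = √12236900 ≈ 3498.1, ∠ = arctan(2870/2000) ≈ 55.13°
|G| = 50 / 1.0041e+07 ≈ 4.9796e-06
Gain = 20 log₁₀(4.9796e-06) ≈ -106.06 dB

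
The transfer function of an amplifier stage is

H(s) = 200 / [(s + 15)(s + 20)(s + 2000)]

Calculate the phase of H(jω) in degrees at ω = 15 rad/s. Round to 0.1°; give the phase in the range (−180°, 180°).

-82.3°

At s = jω = j15:
pole (s+15): 15 + j15 → |·| = √(15²+15²) = √450 ≈ 21.213, ∠ = arctan(15/15) ≈ 45.00°
pole (s+20): 20 + j15 → |·| = √(20²+15²) = √625 ≈ 25, ∠ = arctan(15/20) ≈ 36.87°
pole (s+2000): 2000 + j15 → |·| = √(2000²+15²) = √4000225 ≈ 2000.1, ∠ = arctan(15/2000) ≈ 0.43°
∠H = 0.00° − 82.30° = -82.30°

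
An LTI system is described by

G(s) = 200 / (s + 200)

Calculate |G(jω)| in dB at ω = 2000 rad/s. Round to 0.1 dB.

-20.0 dB

At s = jω = j2000:
pole (s+200): 200 + j2000 → |·| = √(200²+2000²) = √4040000 ≈ 2010, ∠ = arctan(2000/200) ≈ 84.29°
|G| = 200 / 2010 ≈ 0.099502
Gain = 20 log₁₀(0.099502) ≈ -20.04 dB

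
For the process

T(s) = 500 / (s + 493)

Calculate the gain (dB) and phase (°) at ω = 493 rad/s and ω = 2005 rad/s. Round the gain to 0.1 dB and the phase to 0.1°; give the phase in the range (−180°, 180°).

Substitute s = j493:
Numerator: 500 = 500 + j0
Denominator: (j493) + 493 = 493 + j493
|N| = √(500² + 0²) ≈ 500, ∠N ≈ 0.00°
|D| = √(493² + 493²) ≈ 697.21, ∠D ≈ 45.00°
|T| = 500 / 697.21 ≈ 0.71714
Gain = 20 log₁₀(0.71714) ≈ -2.89 dB
∠T = 0.00° − 45.00° = -45.00°

Substitute s = j2005:
Numerator: 500 = 500 + j0
Denominator: (j2005) + 493 = 493 + j2005
|N| = √(500² + 0²) ≈ 500, ∠N ≈ 0.00°
|D| = √(493² + 2005²) ≈ 2064.7, ∠D ≈ 76.19°
|T| = 500 / 2064.7 ≈ 0.24217
Gain = 20 log₁₀(0.24217) ≈ -12.32 dB
∠T = 0.00° − 76.19° = -76.19°

ω = 493: -2.9 dB, -45.0°; ω = 2005: -12.3 dB, -76.2°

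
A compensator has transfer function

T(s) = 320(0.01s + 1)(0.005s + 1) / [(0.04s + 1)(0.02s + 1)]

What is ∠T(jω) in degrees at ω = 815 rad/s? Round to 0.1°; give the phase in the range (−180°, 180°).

-15.5°

At ω = 815 rad/s:
zero (1 + j815·0.01) = 1 + j8.15 → |·| ≈ 8.2111, ∠ ≈ 83.00°
zero (1 + j815·0.005) = 1 + j4.075 → |·| ≈ 4.1959, ∠ ≈ 76.21°
pole (1 + j815·0.04) = 1 + j32.6 → |·| ≈ 32.615, ∠ ≈ 88.24°
pole (1 + j815·0.02) = 1 + j16.3 → |·| ≈ 16.331, ∠ ≈ 86.49°
∠T = (83.00° + 76.21°) − (88.24° + 86.49°) = -15.52°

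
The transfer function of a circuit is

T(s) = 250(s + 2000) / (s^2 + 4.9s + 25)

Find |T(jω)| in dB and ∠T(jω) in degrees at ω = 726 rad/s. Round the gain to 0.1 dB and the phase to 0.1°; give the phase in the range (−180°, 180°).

0.1 dB, -159.7°

At s = jω = j726:
zero (s+2000): 2000 + j726 → |·| = √(2000²+726²) = √4527076 ≈ 2127.7, ∠ = arctan(726/2000) ≈ 19.95°
quadratic: (j726)² + 4.9·j726 + 25 = -527051 + j3557.4 → |·| ≈ 5.2706e+05, ∠ ≈ 179.61°
|T| = 250 · 2127.7 / 5.2706e+05 ≈ 1.0092
Gain = 20 log₁₀(1.0092) ≈ 0.08 dB
∠T = 19.95° − 179.61° = -159.66°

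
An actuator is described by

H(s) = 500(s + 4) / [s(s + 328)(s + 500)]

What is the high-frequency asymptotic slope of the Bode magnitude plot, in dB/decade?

-40 dB/decade

Each pole contributes −20 dB/decade at high frequency; each zero contributes +20 dB/decade.
Net: 1 zero(s) − 3 pole(s) → -40 dB/decade.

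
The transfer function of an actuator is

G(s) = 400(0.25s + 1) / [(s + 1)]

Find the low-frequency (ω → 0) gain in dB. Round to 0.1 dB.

52.0 dB

G(0) = 400 · 1 / 1 = 400
20 log₁₀(400) ≈ 52.04 dB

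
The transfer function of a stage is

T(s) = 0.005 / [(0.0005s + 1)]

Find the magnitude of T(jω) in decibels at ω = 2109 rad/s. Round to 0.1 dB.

At ω = 2109 rad/s:
pole (1 + j2109·0.0005) = 1 + j1.0545 → |·| ≈ 1.4533, ∠ ≈ 46.52°
|T| = 0.005 · 1 / (1.4533) ≈ 0.0034404
Gain = 20 log₁₀(0.0034404) ≈ -49.27 dB

-49.3 dB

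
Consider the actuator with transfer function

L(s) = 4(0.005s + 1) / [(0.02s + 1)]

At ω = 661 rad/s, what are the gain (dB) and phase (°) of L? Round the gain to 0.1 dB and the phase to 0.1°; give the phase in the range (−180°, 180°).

0.4 dB, -12.5°

At ω = 661 rad/s:
zero (1 + j661·0.005) = 1 + j3.305 → |·| ≈ 3.453, ∠ ≈ 73.17°
pole (1 + j661·0.02) = 1 + j13.22 → |·| ≈ 13.258, ∠ ≈ 85.67°
|L| = 4 · 3.453 / (13.258) ≈ 1.0418
Gain = 20 log₁₀(1.0418) ≈ 0.36 dB
∠L = (73.17°) − (85.67°) = -12.50°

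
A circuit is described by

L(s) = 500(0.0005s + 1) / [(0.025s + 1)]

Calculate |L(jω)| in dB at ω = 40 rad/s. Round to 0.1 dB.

At ω = 40 rad/s:
zero (1 + j40·0.0005) = 1 + j0.02 → |·| ≈ 1.0002, ∠ ≈ 1.15°
pole (1 + j40·0.025) = 1 + j1 → |·| ≈ 1.4142, ∠ ≈ 45.00°
|L| = 500 · 1.0002 / (1.4142) ≈ 353.63
Gain = 20 log₁₀(353.63) ≈ 50.97 dB

51.0 dB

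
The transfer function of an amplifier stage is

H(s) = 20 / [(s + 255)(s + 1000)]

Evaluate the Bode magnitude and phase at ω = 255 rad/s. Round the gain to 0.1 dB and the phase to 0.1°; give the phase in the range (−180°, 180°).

At s = jω = j255:
pole (s+255): 255 + j255 → |·| = √(255²+255²) = √130050 ≈ 360.62, ∠ = arctan(255/255) ≈ 45.00°
pole (s+1000): 1000 + j255 → |·| = √(1000²+255²) = √1065025 ≈ 1032, ∠ = arctan(255/1000) ≈ 14.31°
|H| = 20 / 3.7216e+05 ≈ 5.374e-05
Gain = 20 log₁₀(5.374e-05) ≈ -85.39 dB
∠H = 0.00° − 59.31° = -59.31°

-85.4 dB, -59.3°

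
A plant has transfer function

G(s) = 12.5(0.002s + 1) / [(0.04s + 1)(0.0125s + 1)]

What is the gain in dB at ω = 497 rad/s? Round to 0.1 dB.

-17.0 dB

At ω = 497 rad/s:
zero (1 + j497·0.002) = 1 + j0.994 → |·| ≈ 1.41, ∠ ≈ 44.83°
pole (1 + j497·0.04) = 1 + j19.88 → |·| ≈ 19.905, ∠ ≈ 87.12°
pole (1 + j497·0.0125) = 1 + j6.2125 → |·| ≈ 6.2925, ∠ ≈ 80.86°
|G| = 12.5 · 1.41 / (19.905 · 6.2925) ≈ 0.14072
Gain = 20 log₁₀(0.14072) ≈ -17.03 dB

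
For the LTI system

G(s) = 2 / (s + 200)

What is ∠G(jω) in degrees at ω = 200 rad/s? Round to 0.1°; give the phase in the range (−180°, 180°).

-45.0°

At s = jω = j200:
pole (s+200): 200 + j200 → |·| = √(200²+200²) = √80000 ≈ 282.84, ∠ = arctan(200/200) ≈ 45.00°
∠G = 0.00° − 45.00° = -45.00°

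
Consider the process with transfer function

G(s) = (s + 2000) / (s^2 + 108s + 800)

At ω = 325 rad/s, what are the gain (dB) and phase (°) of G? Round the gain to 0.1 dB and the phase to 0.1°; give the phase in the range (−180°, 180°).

-34.7 dB, -152.3°

Substitute s = j325:
Numerator: (j325) + 2000 = 2000 + j325
Denominator: (j325)^2 + 108(j325) + 800 = -104825 + j35100
|N| = √(2000² + 325²) ≈ 2026.2, ∠N ≈ 9.23°
|D| = √(104825² + 35100²) ≈ 1.1055e+05, ∠D ≈ 161.49°
|G| = 2026.2 / 1.1055e+05 ≈ 0.018328
Gain = 20 log₁₀(0.018328) ≈ -34.74 dB
∠G = 9.23° − 161.49° = -152.26°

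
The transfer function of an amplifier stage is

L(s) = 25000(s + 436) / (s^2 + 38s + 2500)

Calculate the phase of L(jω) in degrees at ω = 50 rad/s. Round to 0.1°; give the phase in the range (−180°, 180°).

At s = jω = j50:
zero (s+436): 436 + j50 → |·| = √(436²+50²) = √192596 ≈ 438.86, ∠ = arctan(50/436) ≈ 6.54°
quadratic: (j50)² + 38·j50 + 2500 = 0 + j1900 → |·| ≈ 1900, ∠ ≈ 90.00°
∠L = 6.54° − 90.00° = -83.46°

-83.5°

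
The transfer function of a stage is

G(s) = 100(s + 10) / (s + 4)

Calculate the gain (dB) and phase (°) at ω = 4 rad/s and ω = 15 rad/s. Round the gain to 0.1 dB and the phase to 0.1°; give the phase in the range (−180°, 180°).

ω = 4: 45.6 dB, -23.2°; ω = 15: 41.3 dB, -18.8°

At s = jω = j4:
zero (s+10): 10 + j4 → |·| = √(10²+4²) = √116 ≈ 10.77, ∠ = arctan(4/10) ≈ 21.80°
pole (s+4): 4 + j4 → |·| = √(4²+4²) = √32 ≈ 5.6569, ∠ = arctan(4/4) ≈ 45.00°
|G| = 100 · 10.77 / 5.6569 ≈ 190.39
Gain = 20 log₁₀(190.39) ≈ 45.59 dB
∠G = 21.80° − 45.00° = -23.20°

At s = jω = j15:
zero (s+10): 10 + j15 → |·| = √(10²+15²) = √325 ≈ 18.028, ∠ = arctan(15/10) ≈ 56.31°
pole (s+4): 4 + j15 → |·| = √(4²+15²) = √241 ≈ 15.524, ∠ = arctan(15/4) ≈ 75.07°
|G| = 100 · 18.028 / 15.524 ≈ 116.13
Gain = 20 log₁₀(116.13) ≈ 41.30 dB
∠G = 56.31° − 75.07° = -18.76°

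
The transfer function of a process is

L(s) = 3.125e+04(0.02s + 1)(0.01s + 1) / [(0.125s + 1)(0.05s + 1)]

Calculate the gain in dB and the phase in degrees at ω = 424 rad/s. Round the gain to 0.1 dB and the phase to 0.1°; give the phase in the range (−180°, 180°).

60.3 dB, -16.2°

At ω = 424 rad/s:
zero (1 + j424·0.02) = 1 + j8.48 → |·| ≈ 8.5388, ∠ ≈ 83.27°
zero (1 + j424·0.01) = 1 + j4.24 → |·| ≈ 4.3563, ∠ ≈ 76.73°
pole (1 + j424·0.125) = 1 + j53 → |·| ≈ 53.009, ∠ ≈ 88.92°
pole (1 + j424·0.05) = 1 + j21.2 → |·| ≈ 21.224, ∠ ≈ 87.30°
|L| = 3.125e+04 · 8.5388 · 4.3563 / (53.009 · 21.224) ≈ 1033.2
Gain = 20 log₁₀(1033.2) ≈ 60.28 dB
∠L = (83.27° + 76.73°) − (88.92° + 87.30°) = -16.22°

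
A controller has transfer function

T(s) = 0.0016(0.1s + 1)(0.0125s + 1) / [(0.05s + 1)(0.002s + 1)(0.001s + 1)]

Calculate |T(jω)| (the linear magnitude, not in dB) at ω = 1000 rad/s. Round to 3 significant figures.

At ω = 1000 rad/s:
zero (1 + j1000·0.1) = 1 + j100 → |·| ≈ 100, ∠ ≈ 89.43°
zero (1 + j1000·0.0125) = 1 + j12.5 → |·| ≈ 12.54, ∠ ≈ 85.43°
pole (1 + j1000·0.05) = 1 + j50 → |·| ≈ 50.01, ∠ ≈ 88.85°
pole (1 + j1000·0.002) = 1 + j2 → |·| ≈ 2.2361, ∠ ≈ 63.43°
pole (1 + j1000·0.001) = 1 + j1 → |·| ≈ 1.4142, ∠ ≈ 45.00°
|T| = 0.0016 · 100 · 12.54 / (50.01 · 2.2361 · 1.4142) ≈ 0.012687

0.0127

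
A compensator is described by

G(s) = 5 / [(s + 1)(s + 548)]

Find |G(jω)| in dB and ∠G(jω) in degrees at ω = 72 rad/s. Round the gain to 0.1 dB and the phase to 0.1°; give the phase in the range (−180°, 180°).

At s = jω = j72:
pole (s+1): 1 + j72 → |·| = √(1²+72²) = √5185 ≈ 72.007, ∠ = arctan(72/1) ≈ 89.20°
pole (s+548): 548 + j72 → |·| = √(548²+72²) = √305488 ≈ 552.71, ∠ = arctan(72/548) ≈ 7.49°
|G| = 5 / 39799 ≈ 0.00012563
Gain = 20 log₁₀(0.00012563) ≈ -78.02 dB
∠G = 0.00° − 96.69° = -96.69°

-78.0 dB, -96.7°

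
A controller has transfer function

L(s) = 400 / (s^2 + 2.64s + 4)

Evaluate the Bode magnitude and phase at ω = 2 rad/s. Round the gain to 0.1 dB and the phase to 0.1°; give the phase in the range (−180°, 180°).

At s = jω = j2:
quadratic: (j2)² + 2.64·j2 + 4 = 0 + j5.28 → |·| ≈ 5.28, ∠ ≈ 90.00°
|L| = 400 / 5.28 ≈ 75.758
Gain = 20 log₁₀(75.758) ≈ 37.59 dB
∠L = 0.00° − 90.00° = -90.00°

37.6 dB, -90.0°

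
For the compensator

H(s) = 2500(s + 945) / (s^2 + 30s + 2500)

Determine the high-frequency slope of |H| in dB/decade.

-20 dB/decade

Each pole contributes −20 dB/decade at high frequency; each zero contributes +20 dB/decade.
Net: 1 zero(s) − 2 pole(s) → -20 dB/decade.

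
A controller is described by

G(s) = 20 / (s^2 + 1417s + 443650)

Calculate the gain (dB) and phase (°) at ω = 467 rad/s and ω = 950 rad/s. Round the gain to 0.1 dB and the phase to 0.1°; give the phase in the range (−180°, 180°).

Substitute s = j467:
Numerator: 20 = 20 + j0
Denominator: (j467)^2 + 1417(j467) + 443650 = 225561 + j661739
|N| = √(20² + 0²) ≈ 20, ∠N ≈ 0.00°
|D| = √(225561² + 661739²) ≈ 6.9913e+05, ∠D ≈ 71.18°
|G| = 20 / 6.9913e+05 ≈ 2.8607e-05
Gain = 20 log₁₀(2.8607e-05) ≈ -90.87 dB
∠G = 0.00° − 71.18° = -71.18°

Substitute s = j950:
Numerator: 20 = 20 + j0
Denominator: (j950)^2 + 1417(j950) + 443650 = -458850 + j1346150
|N| = √(20² + 0²) ≈ 20, ∠N ≈ 0.00°
|D| = √(458850² + 1346150²) ≈ 1.4222e+06, ∠D ≈ 108.82°
|G| = 20 / 1.4222e+06 ≈ 1.4063e-05
Gain = 20 log₁₀(1.4063e-05) ≈ -97.04 dB
∠G = 0.00° − 108.82° = -108.82°

ω = 467: -90.9 dB, -71.2°; ω = 950: -97.0 dB, -108.8°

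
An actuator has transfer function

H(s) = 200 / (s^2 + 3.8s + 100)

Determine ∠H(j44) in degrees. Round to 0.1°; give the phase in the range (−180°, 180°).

At s = jω = j44:
quadratic: (j44)² + 3.8·j44 + 100 = -1836 + j167.2 → |·| ≈ 1843.6, ∠ ≈ 174.80°
∠H = 0.00° − 174.80° = -174.80°

-174.8°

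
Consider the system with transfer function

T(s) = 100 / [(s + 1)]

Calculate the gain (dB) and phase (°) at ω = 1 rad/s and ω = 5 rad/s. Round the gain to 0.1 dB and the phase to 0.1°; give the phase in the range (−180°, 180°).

At ω = 1 rad/s:
pole (1 + j1·1) = 1 + j1 → |·| ≈ 1.4142, ∠ ≈ 45.00°
|T| = 100 · 1 / (1.4142) ≈ 70.711
Gain = 20 log₁₀(70.711) ≈ 36.99 dB
∠T = (0°) − (45.00°) = -45.00°

At ω = 5 rad/s:
pole (1 + j5·1) = 1 + j5 → |·| ≈ 5.099, ∠ ≈ 78.69°
|T| = 100 · 1 / (5.099) ≈ 19.612
Gain = 20 log₁₀(19.612) ≈ 25.85 dB
∠T = (0°) − (78.69°) = -78.69°

ω = 1: 37.0 dB, -45.0°; ω = 5: 25.9 dB, -78.7°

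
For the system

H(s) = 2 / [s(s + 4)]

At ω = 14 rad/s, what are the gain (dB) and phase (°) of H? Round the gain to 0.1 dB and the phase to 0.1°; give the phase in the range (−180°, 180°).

At s = jω = j14:
pole (s+4): 4 + j14 → |·| = √(4²+14²) = √212 ≈ 14.56, ∠ = arctan(14/4) ≈ 74.05°
pole at origin: |s| = 14, ∠ = 90.00° (in denominator)
|H| = 2 / 203.84 ≈ 0.0098116
Gain = 20 log₁₀(0.0098116) ≈ -40.17 dB
∠H = 0.00° − 164.05° = -164.05°

-40.2 dB, -164.1°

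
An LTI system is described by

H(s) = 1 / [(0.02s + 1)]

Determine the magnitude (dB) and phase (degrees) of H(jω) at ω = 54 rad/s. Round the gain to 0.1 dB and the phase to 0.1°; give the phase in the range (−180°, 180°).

At ω = 54 rad/s:
pole (1 + j54·0.02) = 1 + j1.08 → |·| ≈ 1.4719, ∠ ≈ 47.20°
|H| = 1 · 1 / (1.4719) ≈ 0.67939
Gain = 20 log₁₀(0.67939) ≈ -3.36 dB
∠H = (0°) − (47.20°) = -47.20°

-3.4 dB, -47.2°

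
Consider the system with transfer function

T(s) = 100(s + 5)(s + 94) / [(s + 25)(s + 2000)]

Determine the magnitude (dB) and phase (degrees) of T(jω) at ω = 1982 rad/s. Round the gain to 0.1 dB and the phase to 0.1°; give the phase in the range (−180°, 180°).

At s = jω = j1982:
zero (s+5): 5 + j1982 → |·| = √(5²+1982²) = √3928349 ≈ 1982, ∠ = arctan(1982/5) ≈ 89.86°
zero (s+94): 94 + j1982 → |·| = √(94²+1982²) = √3937160 ≈ 1984.2, ∠ = arctan(1982/94) ≈ 87.28°
pole (s+25): 25 + j1982 → |·| = √(25²+1982²) = √3928949 ≈ 1982.2, ∠ = arctan(1982/25) ≈ 89.28°
pole (s+2000): 2000 + j1982 → |·| = √(2000²+1982²) = √7928324 ≈ 2815.7, ∠ = arctan(1982/2000) ≈ 44.74°
|T| = 100 · 3.9327e+06 / 5.5813e+06 ≈ 70.462
Gain = 20 log₁₀(70.462) ≈ 36.96 dB
∠T = 177.14° − 134.02° = 43.12°

37.0 dB, 43.1°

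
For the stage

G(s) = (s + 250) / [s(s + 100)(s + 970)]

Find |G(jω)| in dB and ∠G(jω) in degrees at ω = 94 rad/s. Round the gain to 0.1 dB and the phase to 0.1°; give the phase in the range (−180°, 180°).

At s = jω = j94:
zero (s+250): 250 + j94 → |·| = √(250²+94²) = √71336 ≈ 267.09, ∠ = arctan(94/250) ≈ 20.61°
pole (s+100): 100 + j94 → |·| = √(100²+94²) = √18836 ≈ 137.24, ∠ = arctan(94/100) ≈ 43.23°
pole (s+970): 970 + j94 → |·| = √(970²+94²) = √949736 ≈ 974.54, ∠ = arctan(94/970) ≈ 5.54°
pole at origin: |s| = 94, ∠ = 90.00° (in denominator)
|G| = 1 · 267.09 / 1.2572e+07 ≈ 2.1245e-05
Gain = 20 log₁₀(2.1245e-05) ≈ -93.45 dB
∠G = 20.61° − 138.77° = -118.16°

-93.5 dB, -118.2°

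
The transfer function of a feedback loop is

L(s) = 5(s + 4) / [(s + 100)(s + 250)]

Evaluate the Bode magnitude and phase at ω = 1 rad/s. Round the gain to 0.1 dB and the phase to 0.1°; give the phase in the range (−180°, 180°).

At s = jω = j1:
zero (s+4): 4 + j1 → |·| = √(4²+1²) = √17 ≈ 4.1231, ∠ = arctan(1/4) ≈ 14.04°
pole (s+100): 100 + j1 → |·| = √(100²+1²) = √10001 ≈ 100, ∠ = arctan(1/100) ≈ 0.57°
pole (s+250): 250 + j1 → |·| = √(250²+1²) = √62501 ≈ 250, ∠ = arctan(1/250) ≈ 0.23°
|L| = 5 · 4.1231 / 25000 ≈ 0.00082462
Gain = 20 log₁₀(0.00082462) ≈ -61.67 dB
∠L = 14.04° − 0.80° = 13.24°

-61.7 dB, 13.2°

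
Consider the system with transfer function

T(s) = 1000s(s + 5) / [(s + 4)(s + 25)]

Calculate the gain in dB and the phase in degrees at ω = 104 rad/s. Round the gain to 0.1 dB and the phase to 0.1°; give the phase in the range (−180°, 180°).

59.8 dB, 13.0°

At s = jω = j104:
zero (s+5): 5 + j104 → |·| = √(5²+104²) = √10841 ≈ 104.12, ∠ = arctan(104/5) ≈ 87.25°
zero at origin: s = j104 → |·| = 104, ∠ = 90.00°
pole (s+4): 4 + j104 → |·| = √(4²+104²) = √10832 ≈ 104.08, ∠ = arctan(104/4) ≈ 87.80°
pole (s+25): 25 + j104 → |·| = √(25²+104²) = √11441 ≈ 106.96, ∠ = arctan(104/25) ≈ 76.48°
|T| = 1000 · 10828 / 11132 ≈ 972.69
Gain = 20 log₁₀(972.69) ≈ 59.76 dB
∠T = 177.25° − 164.28° = 12.97°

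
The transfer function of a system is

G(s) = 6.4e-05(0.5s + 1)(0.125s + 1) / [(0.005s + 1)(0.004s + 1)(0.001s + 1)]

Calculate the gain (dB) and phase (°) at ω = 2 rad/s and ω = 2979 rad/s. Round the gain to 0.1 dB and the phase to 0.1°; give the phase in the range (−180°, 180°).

At ω = 2 rad/s:
zero (1 + j2·0.5) = 1 + j1 → |·| ≈ 1.4142, ∠ ≈ 45.00°
zero (1 + j2·0.125) = 1 + j0.25 → |·| ≈ 1.0308, ∠ ≈ 14.04°
pole (1 + j2·0.005) = 1 + j0.01 → |·| ≈ 1, ∠ ≈ 0.57°
pole (1 + j2·0.004) = 1 + j0.008 → |·| ≈ 1, ∠ ≈ 0.46°
pole (1 + j2·0.001) = 1 + j0.002 → |·| ≈ 1, ∠ ≈ 0.11°
|G| = 6.4e-05 · 1.4142 · 1.0308 / (1 · 1 · 1) ≈ 9.3296e-05
Gain = 20 log₁₀(9.3296e-05) ≈ -80.60 dB
∠G = (45.00° + 14.04°) − (0.57° + 0.46° + 0.11°) = 57.90°

At ω = 2979 rad/s:
zero (1 + j2979·0.5) = 1 + j1489.5 → |·| ≈ 1489.5, ∠ ≈ 89.96°
zero (1 + j2979·0.125) = 1 + j372.375 → |·| ≈ 372.38, ∠ ≈ 89.85°
pole (1 + j2979·0.005) = 1 + j14.895 → |·| ≈ 14.929, ∠ ≈ 86.16°
pole (1 + j2979·0.004) = 1 + j11.916 → |·| ≈ 11.958, ∠ ≈ 85.20°
pole (1 + j2979·0.001) = 1 + j2.979 → |·| ≈ 3.1424, ∠ ≈ 71.44°
|G| = 6.4e-05 · 1489.5 · 372.38 / (14.929 · 11.958 · 3.1424) ≈ 0.063278
Gain = 20 log₁₀(0.063278) ≈ -23.97 dB
∠G = (89.96° + 89.85°) − (86.16° + 85.20° + 71.44°) = -62.99°

ω = 2: -80.6 dB, 57.9°; ω = 2979: -24.0 dB, -63.0°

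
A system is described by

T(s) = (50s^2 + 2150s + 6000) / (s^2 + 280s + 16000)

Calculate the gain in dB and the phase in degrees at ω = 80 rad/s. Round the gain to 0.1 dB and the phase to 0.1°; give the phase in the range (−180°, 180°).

Substitute s = j80:
Numerator: 50(j80)^2 + 2150(j80) + 6000 = -314000 + j172000
Denominator: (j80)^2 + 280(j80) + 16000 = 9600 + j22400
|N| = √(314000² + 172000²) ≈ 3.5802e+05, ∠N ≈ 151.29°
|D| = √(9600² + 22400²) ≈ 24370, ∠D ≈ 66.80°
|T| = 3.5802e+05 / 24370 ≈ 14.691
Gain = 20 log₁₀(14.691) ≈ 23.34 dB
∠T = 151.29° − 66.80° = 84.49°

23.3 dB, 84.5°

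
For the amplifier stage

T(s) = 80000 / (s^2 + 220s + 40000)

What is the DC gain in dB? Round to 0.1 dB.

T(0) = 80000 / 40000 = 2
20 log₁₀(2) ≈ 6.02 dB

6.0 dB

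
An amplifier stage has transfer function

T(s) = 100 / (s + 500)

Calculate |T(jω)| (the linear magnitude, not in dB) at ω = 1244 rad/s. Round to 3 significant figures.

0.0746

Substitute s = j1244:
Numerator: 100 = 100 + j0
Denominator: (j1244) + 500 = 500 + j1244
|N| = √(100² + 0²) ≈ 100, ∠N ≈ 0.00°
|D| = √(500² + 1244²) ≈ 1340.7, ∠D ≈ 68.10°
|T| = 100 / 1340.7 ≈ 0.074588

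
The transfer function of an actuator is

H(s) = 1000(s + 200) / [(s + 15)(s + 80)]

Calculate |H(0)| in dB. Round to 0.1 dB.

H(0) = 1000·200 / (15·80) ≈ 166.67
20 log₁₀(166.67) ≈ 44.44 dB

44.4 dB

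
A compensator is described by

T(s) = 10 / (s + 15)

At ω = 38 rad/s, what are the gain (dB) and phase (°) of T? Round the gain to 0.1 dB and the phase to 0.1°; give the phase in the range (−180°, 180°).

-12.2 dB, -68.5°

Substitute s = j38:
Numerator: 10 = 10 + j0
Denominator: (j38) + 15 = 15 + j38
|N| = √(10² + 0²) ≈ 10, ∠N ≈ 0.00°
|D| = √(15² + 38²) ≈ 40.853, ∠D ≈ 68.46°
|T| = 10 / 40.853 ≈ 0.24478
Gain = 20 log₁₀(0.24478) ≈ -12.22 dB
∠T = 0.00° − 68.46° = -68.46°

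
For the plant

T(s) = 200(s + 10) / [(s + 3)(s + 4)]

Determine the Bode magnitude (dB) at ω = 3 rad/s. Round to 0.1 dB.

39.9 dB

At s = jω = j3:
zero (s+10): 10 + j3 → |·| = √(10²+3²) = √109 ≈ 10.44, ∠ = arctan(3/10) ≈ 16.70°
pole (s+3): 3 + j3 → |·| = √(3²+3²) = √18 ≈ 4.2426, ∠ = arctan(3/3) ≈ 45.00°
pole (s+4): 4 + j3 → |·| = √(4²+3²) = √25 ≈ 5, ∠ = arctan(3/4) ≈ 36.87°
|T| = 200 · 10.44 / 21.213 ≈ 98.43
Gain = 20 log₁₀(98.43) ≈ 39.86 dB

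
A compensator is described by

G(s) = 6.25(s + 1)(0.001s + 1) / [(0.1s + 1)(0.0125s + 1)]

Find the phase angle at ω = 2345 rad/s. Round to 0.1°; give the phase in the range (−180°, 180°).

At ω = 2345 rad/s:
zero (1 + j2345·1) = 1 + j2345 → |·| ≈ 2345, ∠ ≈ 89.98°
zero (1 + j2345·0.001) = 1 + j2.345 → |·| ≈ 2.5493, ∠ ≈ 66.90°
pole (1 + j2345·0.1) = 1 + j234.5 → |·| ≈ 234.5, ∠ ≈ 89.76°
pole (1 + j2345·0.0125) = 1 + j29.3125 → |·| ≈ 29.33, ∠ ≈ 88.05°
∠G = (89.98° + 66.90°) − (89.76° + 88.05°) = -20.93°

-20.9°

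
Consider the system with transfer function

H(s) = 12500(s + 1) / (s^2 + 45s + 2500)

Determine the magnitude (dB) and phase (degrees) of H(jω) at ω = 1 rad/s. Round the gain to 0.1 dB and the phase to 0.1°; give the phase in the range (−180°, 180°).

17.0 dB, 44.0°

At s = jω = j1:
zero (s+1): 1 + j1 → |·| = √(1²+1²) = √2 ≈ 1.4142, ∠ = arctan(1/1) ≈ 45.00°
quadratic: (j1)² + 45·j1 + 2500 = 2499 + j45 → |·| ≈ 2499.4, ∠ ≈ 1.03°
|H| = 12500 · 1.4142 / 2499.4 ≈ 7.0727
Gain = 20 log₁₀(7.0727) ≈ 16.99 dB
∠H = 45.00° − 1.03° = 43.97°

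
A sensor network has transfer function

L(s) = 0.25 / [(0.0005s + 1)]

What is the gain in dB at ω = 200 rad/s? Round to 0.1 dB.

At ω = 200 rad/s:
pole (1 + j200·0.0005) = 1 + j0.1 → |·| ≈ 1.005, ∠ ≈ 5.71°
|L| = 0.25 · 1 / (1.005) ≈ 0.24876
Gain = 20 log₁₀(0.24876) ≈ -12.08 dB

-12.1 dB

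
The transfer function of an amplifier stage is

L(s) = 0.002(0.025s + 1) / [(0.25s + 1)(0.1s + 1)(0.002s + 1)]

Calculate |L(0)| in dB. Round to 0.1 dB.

L(0) = 0.002 · 1 / 1 = 0.002
20 log₁₀(0.002) ≈ -53.98 dB

-54.0 dB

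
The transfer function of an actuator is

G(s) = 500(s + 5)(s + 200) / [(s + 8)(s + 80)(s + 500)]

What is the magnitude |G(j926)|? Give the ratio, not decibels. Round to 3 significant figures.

At s = jω = j926:
zero (s+5): 5 + j926 → |·| = √(5²+926²) = √857501 ≈ 926.01, ∠ = arctan(926/5) ≈ 89.69°
zero (s+200): 200 + j926 → |·| = √(200²+926²) = √897476 ≈ 947.35, ∠ = arctan(926/200) ≈ 77.81°
pole (s+8): 8 + j926 → |·| = √(8²+926²) = √857540 ≈ 926.03, ∠ = arctan(926/8) ≈ 89.51°
pole (s+80): 80 + j926 → |·| = √(80²+926²) = √863876 ≈ 929.45, ∠ = arctan(926/80) ≈ 85.06°
pole (s+500): 500 + j926 → |·| = √(500²+926²) = √1107476 ≈ 1052.4, ∠ = arctan(926/500) ≈ 61.63°
|G| = 500 · 8.7726e+05 / 9.058e+08 ≈ 0.48425

0.484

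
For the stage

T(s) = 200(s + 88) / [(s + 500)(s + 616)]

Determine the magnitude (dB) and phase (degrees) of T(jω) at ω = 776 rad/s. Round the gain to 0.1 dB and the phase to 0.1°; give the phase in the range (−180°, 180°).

-15.4 dB, -25.2°

At s = jω = j776:
zero (s+88): 88 + j776 → |·| = √(88²+776²) = √609920 ≈ 780.97, ∠ = arctan(776/88) ≈ 83.53°
pole (s+500): 500 + j776 → |·| = √(500²+776²) = √852176 ≈ 923.13, ∠ = arctan(776/500) ≈ 57.21°
pole (s+616): 616 + j776 → |·| = √(616²+776²) = √981632 ≈ 990.77, ∠ = arctan(776/616) ≈ 51.56°
|T| = 200 · 780.97 / 9.1461e+05 ≈ 0.17078
Gain = 20 log₁₀(0.17078) ≈ -15.35 dB
∠T = 83.53° − 108.77° = -25.24°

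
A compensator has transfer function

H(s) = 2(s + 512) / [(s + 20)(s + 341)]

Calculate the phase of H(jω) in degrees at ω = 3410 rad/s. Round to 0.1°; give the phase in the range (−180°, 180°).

-92.5°

At s = jω = j3410:
zero (s+512): 512 + j3410 → |·| = √(512²+3410²) = √11890244 ≈ 3448.2, ∠ = arctan(3410/512) ≈ 81.46°
pole (s+20): 20 + j3410 → |·| = √(20²+3410²) = √11628500 ≈ 3410.1, ∠ = arctan(3410/20) ≈ 89.66°
pole (s+341): 341 + j3410 → |·| = √(341²+3410²) = √11744381 ≈ 3427, ∠ = arctan(3410/341) ≈ 84.29°
∠H = 81.46° − 173.95° = -92.49°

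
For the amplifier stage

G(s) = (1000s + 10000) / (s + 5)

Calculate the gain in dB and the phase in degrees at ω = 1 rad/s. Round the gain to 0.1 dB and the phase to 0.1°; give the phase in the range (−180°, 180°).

65.9 dB, -5.6°

Substitute s = j1:
Numerator: 1000(j1) + 10000 = 10000 + j1000
Denominator: (j1) + 5 = 5 + j1
|N| = √(10000² + 1000²) ≈ 10050, ∠N ≈ 5.71°
|D| = √(5² + 1²) ≈ 5.099, ∠D ≈ 11.31°
|G| = 10050 / 5.099 ≈ 1971
Gain = 20 log₁₀(1971) ≈ 65.89 dB
∠G = 5.71° − 11.31° = -5.60°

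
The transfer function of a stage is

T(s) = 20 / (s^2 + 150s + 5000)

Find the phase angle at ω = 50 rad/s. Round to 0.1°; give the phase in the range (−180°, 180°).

-71.6°

Substitute s = j50:
Numerator: 20 = 20 + j0
Denominator: (j50)^2 + 150(j50) + 5000 = 2500 + j7500
|N| = √(20² + 0²) ≈ 20, ∠N ≈ 0.00°
|D| = √(2500² + 7500²) ≈ 7905.7, ∠D ≈ 71.57°
∠T = 0.00° − 71.57° = -71.57°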